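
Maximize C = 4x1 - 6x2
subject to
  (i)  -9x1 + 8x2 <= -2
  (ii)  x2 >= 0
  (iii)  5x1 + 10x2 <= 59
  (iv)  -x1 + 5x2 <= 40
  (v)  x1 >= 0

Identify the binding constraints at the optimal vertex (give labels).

Extreme points and C = 4x1 - 6x2:
  (2/9, 0) → C = 8/9
  (246/65, 521/130) → C = -579/65
  (59/5, 0) → C = 236/5

The maximum is at (59/5, 0). Substituting into each constraint, equality holds for (ii) and (iii); the remaining constraints have slack.

(ii) and (iii)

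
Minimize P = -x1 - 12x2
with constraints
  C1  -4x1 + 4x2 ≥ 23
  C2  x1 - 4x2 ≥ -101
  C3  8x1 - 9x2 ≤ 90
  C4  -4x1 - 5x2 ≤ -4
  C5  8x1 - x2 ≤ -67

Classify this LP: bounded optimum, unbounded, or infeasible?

bounded optimum

Corner points and P = -x1 - 12x2:
  (-163/7, 136/7) → P = -1469/7
  (-167/31, 741/31) → P = -8725/31
  (-331/44, 75/11) → P = -3269/44
The feasible region has finitely many vertices and no improving ray; the minimum is -8725/31 at (-167/31, 741/31).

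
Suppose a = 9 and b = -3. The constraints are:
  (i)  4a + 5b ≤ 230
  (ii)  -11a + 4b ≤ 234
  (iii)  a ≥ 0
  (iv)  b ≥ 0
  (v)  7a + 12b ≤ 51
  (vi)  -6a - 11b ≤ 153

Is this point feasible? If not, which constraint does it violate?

Constraint (iv): b = -3, which is not ≥ 0. All other constraints are satisfied.

not feasible — violates (iv)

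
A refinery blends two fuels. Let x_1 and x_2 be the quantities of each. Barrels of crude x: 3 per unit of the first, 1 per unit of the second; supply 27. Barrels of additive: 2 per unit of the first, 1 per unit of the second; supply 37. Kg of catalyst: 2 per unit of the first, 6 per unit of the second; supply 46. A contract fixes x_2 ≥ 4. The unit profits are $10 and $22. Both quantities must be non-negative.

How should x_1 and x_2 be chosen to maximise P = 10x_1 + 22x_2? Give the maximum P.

Vertices and P = 10x_1 + 22x_2:
  (0, 23/3) → P = 506/3
  (0, 4) → P = 88
  (29/4, 21/4) → P = 188
  (23/3, 4) → P = 494/3

x_1 = 29/4, x_2 = 21/4, maximum P = 188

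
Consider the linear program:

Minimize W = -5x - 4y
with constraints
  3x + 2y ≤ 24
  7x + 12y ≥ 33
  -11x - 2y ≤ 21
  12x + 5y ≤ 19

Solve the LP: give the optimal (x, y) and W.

x = -143/31, y = 461/31, minimum W = -1129/31

Extreme points and W = -5x - 4y:
  (-159/59, 255/59) → W = -225/59
  (63/109, 263/109) → W = -1367/109
  (-143/31, 461/31) → W = -1129/31

At the optimal vertex, -11x - 2y = 21 and 12x + 5y = 19.
Solving simultaneously gives x = -143/31, y = 461/31.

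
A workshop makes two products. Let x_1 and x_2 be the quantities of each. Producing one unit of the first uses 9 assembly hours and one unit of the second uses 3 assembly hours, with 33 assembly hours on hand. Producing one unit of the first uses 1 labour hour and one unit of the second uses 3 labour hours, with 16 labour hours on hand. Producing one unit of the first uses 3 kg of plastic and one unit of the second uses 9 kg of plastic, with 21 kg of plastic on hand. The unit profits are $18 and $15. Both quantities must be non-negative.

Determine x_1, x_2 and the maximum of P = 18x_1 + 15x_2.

Corner points and P = 18x_1 + 15x_2:
  (0, 0) → P = 0
  (0, 7/3) → P = 35
  (11/3, 0) → P = 66
  (13/4, 5/4) → P = 309/4

x_1 = 13/4, x_2 = 5/4, maximum P = 309/4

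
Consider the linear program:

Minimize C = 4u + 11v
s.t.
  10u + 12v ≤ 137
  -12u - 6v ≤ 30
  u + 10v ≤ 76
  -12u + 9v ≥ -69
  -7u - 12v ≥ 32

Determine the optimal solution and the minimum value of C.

Extreme points and C = 4u + 11v:
  (4/5, -33/5) → C = -347/5
  (-28/17, -29/17) → C = -431/17
  (60/23, -289/69) → C = -2459/69

u = 4/5, v = -33/5, minimum C = -347/5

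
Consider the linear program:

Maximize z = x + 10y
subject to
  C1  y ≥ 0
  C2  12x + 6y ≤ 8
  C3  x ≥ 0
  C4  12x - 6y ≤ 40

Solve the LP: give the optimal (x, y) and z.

x = 0, y = 4/3, maximum z = 40/3

Feasible corners and z = x + 10y:
  (2/3, 0) → z = 2/3
  (0, 0) → z = 0
  (0, 4/3) → z = 40/3

At the optimal vertex, 12x + 6y = 8 and x = 0.
Solving simultaneously gives x = 0, y = 4/3.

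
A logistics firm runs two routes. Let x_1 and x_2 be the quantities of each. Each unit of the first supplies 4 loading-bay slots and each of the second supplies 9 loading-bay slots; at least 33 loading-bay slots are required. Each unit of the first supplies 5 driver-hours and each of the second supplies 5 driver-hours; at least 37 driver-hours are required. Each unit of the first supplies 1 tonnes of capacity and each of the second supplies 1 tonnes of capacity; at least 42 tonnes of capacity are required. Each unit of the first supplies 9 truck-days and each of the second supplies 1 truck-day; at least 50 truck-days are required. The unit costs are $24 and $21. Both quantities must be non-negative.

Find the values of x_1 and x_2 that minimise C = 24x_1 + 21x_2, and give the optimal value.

x_1 = 1, x_2 = 41, minimum C = 885

The feasible region is unbounded (it extends along (0, 1), (1, 0)), but C strictly increases along every unbounded feasible direction, so there is no improving ray and the minimum is attained at a vertex.

At the optimal vertex, x_1 + x_2 = 42 and 9x_1 + x_2 = 50.
Solving simultaneously gives x_1 = 1, x_2 = 41.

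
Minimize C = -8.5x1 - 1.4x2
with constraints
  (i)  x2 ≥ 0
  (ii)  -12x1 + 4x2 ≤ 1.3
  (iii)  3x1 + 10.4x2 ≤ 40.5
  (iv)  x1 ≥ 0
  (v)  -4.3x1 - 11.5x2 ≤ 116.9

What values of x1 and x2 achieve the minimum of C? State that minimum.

x1 = 13.5, x2 = 0, minimum C = -114.75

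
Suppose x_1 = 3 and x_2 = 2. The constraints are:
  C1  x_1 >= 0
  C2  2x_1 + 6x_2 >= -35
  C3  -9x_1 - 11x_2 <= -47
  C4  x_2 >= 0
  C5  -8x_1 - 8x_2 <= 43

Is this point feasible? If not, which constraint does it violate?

C1: 3 ≥ 0 ✓
C2: 18 ≥ -35 ✓
C3: -49 ≤ -47 ✓
C4: 2 ≥ 0 ✓
C5: -40 ≤ 43 ✓

feasible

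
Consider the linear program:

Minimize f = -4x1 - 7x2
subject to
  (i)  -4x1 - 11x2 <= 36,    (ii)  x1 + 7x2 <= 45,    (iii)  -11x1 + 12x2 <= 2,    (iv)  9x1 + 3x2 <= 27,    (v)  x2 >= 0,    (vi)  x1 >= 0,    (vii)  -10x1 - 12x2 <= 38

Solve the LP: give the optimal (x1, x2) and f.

x1 = 106/47, x2 = 105/47, minimum f = -1159/47

Corner points and f = -4x1 - 7x2:
  (106/47, 105/47) → f = -1159/47
  (0, 1/6) → f = -7/6
  (3, 0) → f = -12
  (0, 0) → f = 0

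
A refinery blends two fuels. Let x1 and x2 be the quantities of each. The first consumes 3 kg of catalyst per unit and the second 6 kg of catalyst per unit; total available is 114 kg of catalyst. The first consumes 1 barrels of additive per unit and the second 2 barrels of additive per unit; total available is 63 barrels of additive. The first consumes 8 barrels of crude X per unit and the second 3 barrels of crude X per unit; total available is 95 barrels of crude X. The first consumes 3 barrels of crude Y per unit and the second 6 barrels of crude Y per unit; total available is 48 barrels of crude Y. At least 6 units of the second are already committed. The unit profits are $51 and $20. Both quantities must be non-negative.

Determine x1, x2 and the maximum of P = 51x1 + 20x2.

Extreme points and P = 51x1 + 20x2:
  (0, 8) → P = 160
  (0, 6) → P = 120
  (4, 6) → P = 324

x1 = 4, x2 = 6, maximum P = 324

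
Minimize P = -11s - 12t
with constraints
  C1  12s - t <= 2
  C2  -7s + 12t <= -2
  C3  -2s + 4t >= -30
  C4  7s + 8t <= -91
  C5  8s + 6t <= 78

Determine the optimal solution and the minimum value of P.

s = -31/11, t = -98/11, minimum P = 1517/11

Extreme points and P = -11s - 12t:
  (-88, -103/2) → P = 1586
  (-269/35, -93/20) → P = 4912/35
  (-31/11, -98/11) → P = 1517/11

The optimum lies where -2s + 4t = -30 and 7s + 8t = -91.
Solving simultaneously gives s = -31/11, t = -98/11.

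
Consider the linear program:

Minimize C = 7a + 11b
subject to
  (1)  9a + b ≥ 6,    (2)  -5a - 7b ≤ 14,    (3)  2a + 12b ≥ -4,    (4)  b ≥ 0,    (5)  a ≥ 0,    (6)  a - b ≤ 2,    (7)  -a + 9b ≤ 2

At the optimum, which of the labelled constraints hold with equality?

Vertices and C = 7a + 11b:
  (2/3, 0) → C = 14/3
  (26/41, 12/41) → C = 314/41
  (2, 0) → C = 14
  (5/2, 1/2) → C = 23

The minimum is at (2/3, 0). Substituting into each constraint, equality holds for (1) and (4); the remaining constraints have slack.

(1) and (4)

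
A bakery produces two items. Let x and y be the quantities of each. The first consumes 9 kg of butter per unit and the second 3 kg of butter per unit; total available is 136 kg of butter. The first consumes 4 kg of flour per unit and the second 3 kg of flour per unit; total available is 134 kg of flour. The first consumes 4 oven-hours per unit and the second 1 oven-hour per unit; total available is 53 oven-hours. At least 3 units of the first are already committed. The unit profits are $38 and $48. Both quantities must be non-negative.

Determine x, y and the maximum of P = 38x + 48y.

Extreme points and P = 38x + 48y:
  (53/4, 0) → P = 1007/2
  (3, 0) → P = 114
  (23/3, 67/3) → P = 4090/3
  (3, 109/3) → P = 1858

x = 3, y = 109/3, maximum P = 1858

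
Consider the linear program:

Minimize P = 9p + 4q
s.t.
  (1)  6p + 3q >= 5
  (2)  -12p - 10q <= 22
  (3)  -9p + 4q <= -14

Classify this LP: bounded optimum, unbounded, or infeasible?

bounded optimum

Vertices and P = 9p + 4q:
  (29/6, -8) → P = 23/2
  (62/51, -13/17) → P = 134/17
The feasible region has finitely many vertices and no improving ray; the minimum is 134/17 at (62/51, -13/17).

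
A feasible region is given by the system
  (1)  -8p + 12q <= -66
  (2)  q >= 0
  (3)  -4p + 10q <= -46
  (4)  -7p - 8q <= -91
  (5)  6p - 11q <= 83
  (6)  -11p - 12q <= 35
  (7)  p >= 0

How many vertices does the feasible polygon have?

Of the 21 pairwise boundary intersections, those satisfying every inequality are:
  (13, 0)
  (83/6, 0)
  (213/17, 7/17)
  (81/4, 7/2)

4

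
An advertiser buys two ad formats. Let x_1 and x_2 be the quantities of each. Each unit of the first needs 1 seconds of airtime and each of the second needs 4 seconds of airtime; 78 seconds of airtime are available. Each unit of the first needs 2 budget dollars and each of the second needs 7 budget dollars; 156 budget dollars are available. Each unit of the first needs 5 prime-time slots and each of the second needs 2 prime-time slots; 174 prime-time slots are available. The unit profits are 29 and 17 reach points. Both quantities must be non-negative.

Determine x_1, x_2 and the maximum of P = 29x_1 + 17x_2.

x_1 = 30, x_2 = 12, maximum P = 1074

Extreme points and P = 29x_1 + 17x_2:
  (0, 0) → P = 0
  (0, 39/2) → P = 663/2
  (174/5, 0) → P = 5046/5
  (30, 12) → P = 1074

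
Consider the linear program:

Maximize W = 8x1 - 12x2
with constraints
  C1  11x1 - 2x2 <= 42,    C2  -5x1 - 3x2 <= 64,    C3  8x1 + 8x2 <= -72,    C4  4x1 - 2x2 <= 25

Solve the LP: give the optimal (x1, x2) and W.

x1 = -53/22, x2 = -381/22, maximum W = 2074/11

Corner points and W = 8x1 - 12x2:
  (-37/2, 19/2) → W = -262
  (-53/22, -381/22) → W = 2074/11
  (7/6, -61/6) → W = 394/3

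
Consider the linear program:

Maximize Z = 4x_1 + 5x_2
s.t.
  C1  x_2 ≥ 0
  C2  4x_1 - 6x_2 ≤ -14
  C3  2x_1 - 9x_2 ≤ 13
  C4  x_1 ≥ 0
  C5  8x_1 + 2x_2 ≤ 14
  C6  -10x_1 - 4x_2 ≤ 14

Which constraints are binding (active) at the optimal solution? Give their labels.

Feasible corners and Z = 4x_1 + 5x_2:
  (0, 7/3) → Z = 35/3
  (1, 3) → Z = 19
  (0, 7) → Z = 35

The maximum is at (0, 7). Substituting into each constraint, equality holds for C4 and C5; the remaining constraints have slack.

C4 and C5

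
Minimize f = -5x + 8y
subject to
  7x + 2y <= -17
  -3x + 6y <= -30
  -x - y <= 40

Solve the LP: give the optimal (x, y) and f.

Corner points and f = -5x + 8y:
  (-7/8, -87/16) → f = -313/8
  (63/5, -263/5) → f = -2419/5
  (-70/3, -50/3) → f = -50/3

The binding constraints are 7x + 2y = -17 and -x - y = 40.
Solving simultaneously gives x = 63/5, y = -263/5.

x = 63/5, y = -263/5, minimum f = -2419/5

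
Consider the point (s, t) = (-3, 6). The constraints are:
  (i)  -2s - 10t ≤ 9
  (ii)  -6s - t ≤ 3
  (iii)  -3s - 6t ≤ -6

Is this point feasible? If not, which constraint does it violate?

Constraint (ii): -6s - t = 12, which is not ≤ 3. All other constraints are satisfied.

not feasible — violates (ii)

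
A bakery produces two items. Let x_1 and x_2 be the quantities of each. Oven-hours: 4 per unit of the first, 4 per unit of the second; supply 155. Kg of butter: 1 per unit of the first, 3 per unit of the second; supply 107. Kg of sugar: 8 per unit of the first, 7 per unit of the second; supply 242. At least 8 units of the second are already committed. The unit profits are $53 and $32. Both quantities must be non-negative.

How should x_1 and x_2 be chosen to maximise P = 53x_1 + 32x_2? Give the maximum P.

x_1 = 93/4, x_2 = 8, maximum P = 5953/4

Feasible corners and P = 53x_1 + 32x_2:
  (0, 242/7) → P = 7744/7
  (0, 8) → P = 256
  (93/4, 8) → P = 5953/4

At the optimal vertex, 8x_1 + 7x_2 = 242 and x_2 = 8.
Solving simultaneously gives x_1 = 93/4, x_2 = 8.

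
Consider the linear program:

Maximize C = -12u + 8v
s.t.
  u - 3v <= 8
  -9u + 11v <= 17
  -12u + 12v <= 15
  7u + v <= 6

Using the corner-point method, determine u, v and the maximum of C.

Vertices and C = -12u + 8v:
  (-47/8, -37/8) → C = 67/2
  (13/11, -25/11) → C = -356/11
  (19/32, 59/32) → C = 61/8

The binding constraints are u - 3v = 8 and -12u + 12v = 15.
Solving simultaneously gives u = -47/8, v = -37/8.

u = -47/8, v = -37/8, maximum C = 67/2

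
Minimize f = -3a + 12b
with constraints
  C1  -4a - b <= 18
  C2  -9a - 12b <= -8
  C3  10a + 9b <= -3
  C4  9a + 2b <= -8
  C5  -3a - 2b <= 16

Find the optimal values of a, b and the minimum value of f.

Extreme points and f = -3a + 12b:
  (-224/39, 194/39) → f = 1000/13
  (-159/26, 84/13) → f = 2493/26
  (-36/13, 107/39) → f = 536/13

At the optimal vertex, -9a - 12b = -8 and 10a + 9b = -3.
Solving simultaneously gives a = -36/13, b = 107/39.

a = -36/13, b = 107/39, minimum f = 536/13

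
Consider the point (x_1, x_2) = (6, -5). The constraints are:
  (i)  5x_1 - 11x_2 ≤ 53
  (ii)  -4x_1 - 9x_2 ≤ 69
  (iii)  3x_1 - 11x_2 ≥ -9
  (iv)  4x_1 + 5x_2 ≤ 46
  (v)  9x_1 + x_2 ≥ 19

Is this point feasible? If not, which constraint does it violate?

not feasible — violates (i)

Constraint (i): 5x_1 - 11x_2 = 85, which is not ≤ 53. All other constraints are satisfied.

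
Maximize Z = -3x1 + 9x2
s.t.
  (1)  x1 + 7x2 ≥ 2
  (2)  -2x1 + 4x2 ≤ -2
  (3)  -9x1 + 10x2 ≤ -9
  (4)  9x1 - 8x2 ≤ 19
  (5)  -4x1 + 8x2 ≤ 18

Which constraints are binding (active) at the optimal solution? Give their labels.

Vertices and Z = -3x1 + 9x2:
  (11/9, 1/9) → Z = -8/3
  (149/71, -1/71) → Z = -456/71
  (3, 1) → Z = 0

The maximum is at (3, 1). Substituting into each constraint, equality holds for (2) and (4); the remaining constraints have slack.

(2) and (4)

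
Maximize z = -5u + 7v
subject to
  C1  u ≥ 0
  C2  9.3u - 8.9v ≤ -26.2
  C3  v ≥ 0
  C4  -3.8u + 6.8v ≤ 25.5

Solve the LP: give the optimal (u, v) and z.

The optimum lies where u = 0 and -3.8u + 6.8v = 25.5.
Solving simultaneously gives u = 0, v = 15/4.

u = 0, v = 3.75, maximum z = 26.25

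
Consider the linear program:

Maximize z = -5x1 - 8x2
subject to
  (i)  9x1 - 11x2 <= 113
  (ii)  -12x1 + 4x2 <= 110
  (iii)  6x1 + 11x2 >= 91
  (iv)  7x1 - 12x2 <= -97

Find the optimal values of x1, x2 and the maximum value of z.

x1 = -141/26, x2 = 146/13, maximum z = -1631/26

Extreme points and z = -5x1 - 8x2:
  (2423/31, 1664/31) → z = -25427/31
  (-141/26, 146/13) → z = -1631/26
  (25/149, 1219/149) → z = -9877/149
The feasible region is unbounded (it extends along (1, 3), (11, 9)), but z strictly decreases along every unbounded feasible direction, so there is no improving ray and the maximum is attained at a vertex.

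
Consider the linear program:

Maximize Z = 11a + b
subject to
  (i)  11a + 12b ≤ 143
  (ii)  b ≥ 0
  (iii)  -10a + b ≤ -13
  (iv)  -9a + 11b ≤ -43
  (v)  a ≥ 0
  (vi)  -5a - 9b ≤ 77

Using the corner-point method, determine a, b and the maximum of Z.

a = 13, b = 0, maximum Z = 143

Corner points and Z = 11a + b:
  (13, 0) → Z = 143
  (2089/229, 814/229) → Z = 23793/229
  (43/9, 0) → Z = 473/9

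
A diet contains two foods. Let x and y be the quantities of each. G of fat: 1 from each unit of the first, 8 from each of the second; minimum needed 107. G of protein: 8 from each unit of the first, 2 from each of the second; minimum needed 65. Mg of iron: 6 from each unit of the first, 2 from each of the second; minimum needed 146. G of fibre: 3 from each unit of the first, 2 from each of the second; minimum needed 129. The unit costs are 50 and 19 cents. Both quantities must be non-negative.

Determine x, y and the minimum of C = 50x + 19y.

x = 17/3, y = 56, minimum C = 4042/3

The feasible region is unbounded (it extends along (0, 1), (1, 0)), but C strictly increases along every unbounded feasible direction, so there is no improving ray and the minimum is attained at a vertex.

At the optimal vertex, 6x + 2y = 146 and 3x + 2y = 129.
Solving simultaneously gives x = 17/3, y = 56.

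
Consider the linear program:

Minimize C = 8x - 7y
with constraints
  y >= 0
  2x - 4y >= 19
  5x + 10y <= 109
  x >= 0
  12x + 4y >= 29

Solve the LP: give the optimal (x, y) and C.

Corner points and C = 8x - 7y:
  (19/2, 0) → C = 76
  (109/5, 0) → C = 872/5
  (313/20, 123/40) → C = 4147/40

At the optimal vertex, y = 0 and 2x - 4y = 19.
Solving simultaneously gives x = 19/2, y = 0.

x = 19/2, y = 0, minimum C = 76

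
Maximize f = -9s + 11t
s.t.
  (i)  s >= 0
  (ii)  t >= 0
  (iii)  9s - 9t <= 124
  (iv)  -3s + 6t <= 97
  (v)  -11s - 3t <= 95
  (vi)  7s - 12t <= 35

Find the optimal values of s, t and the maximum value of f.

s = 0, t = 97/6, maximum f = 1067/6

Extreme points and f = -9s + 11t:
  (0, 0) → f = 0
  (0, 97/6) → f = 1067/6
  (5, 0) → f = -45
  (539/9, 415/9) → f = -286/9
  (391/15, 553/45) → f = -4474/45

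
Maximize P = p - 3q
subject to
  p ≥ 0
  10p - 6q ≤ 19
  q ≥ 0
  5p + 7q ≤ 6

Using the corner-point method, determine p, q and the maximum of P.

Corner points and P = p - 3q:
  (0, 0) → P = 0
  (0, 6/7) → P = -18/7
  (6/5, 0) → P = 6/5

p = 6/5, q = 0, maximum P = 6/5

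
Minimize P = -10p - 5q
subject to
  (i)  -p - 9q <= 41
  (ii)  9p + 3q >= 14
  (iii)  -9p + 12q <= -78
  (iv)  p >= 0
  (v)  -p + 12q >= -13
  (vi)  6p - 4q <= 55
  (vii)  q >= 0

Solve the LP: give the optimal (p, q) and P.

p = 29/3, q = 3/4, minimum P = -1205/12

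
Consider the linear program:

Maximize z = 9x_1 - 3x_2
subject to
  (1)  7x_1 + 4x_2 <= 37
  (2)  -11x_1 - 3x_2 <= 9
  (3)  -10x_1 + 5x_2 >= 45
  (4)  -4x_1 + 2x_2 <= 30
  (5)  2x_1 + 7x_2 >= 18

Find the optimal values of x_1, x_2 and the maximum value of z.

x_1 = 1/15, x_2 = 137/15, maximum z = -134/5

Vertices and z = 9x_1 - 3x_2:
  (1/15, 137/15) → z = -134/5
  (-23/15, 179/15) → z = -248/5
  (-36/17, 81/17) → z = -567/17
  (-54/17, 147/17) → z = -927/17

The binding constraints are 7x_1 + 4x_2 = 37 and -10x_1 + 5x_2 = 45.
Solving simultaneously gives x_1 = 1/15, x_2 = 137/15.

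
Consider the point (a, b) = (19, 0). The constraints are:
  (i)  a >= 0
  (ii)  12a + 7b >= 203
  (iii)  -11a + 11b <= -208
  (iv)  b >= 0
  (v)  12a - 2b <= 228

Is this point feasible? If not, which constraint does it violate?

feasible

(i): 19 ≥ 0 ✓
(ii): 228 ≥ 203 ✓
(iii): -209 ≤ -208 ✓
(iv): 0 ≥ 0 ✓
(v): 228 ≤ 228 ✓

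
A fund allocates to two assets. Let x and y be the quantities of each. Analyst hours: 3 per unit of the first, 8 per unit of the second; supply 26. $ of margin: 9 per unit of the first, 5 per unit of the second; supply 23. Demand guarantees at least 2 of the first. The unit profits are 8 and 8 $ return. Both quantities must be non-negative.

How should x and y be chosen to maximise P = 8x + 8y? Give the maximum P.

x = 2, y = 1, maximum P = 24

Extreme points and P = 8x + 8y:
  (23/9, 0) → P = 184/9
  (2, 0) → P = 16
  (2, 1) → P = 24

The optimum lies where 9x + 5y = 23 and x = 2.
Solving simultaneously gives x = 2, y = 1.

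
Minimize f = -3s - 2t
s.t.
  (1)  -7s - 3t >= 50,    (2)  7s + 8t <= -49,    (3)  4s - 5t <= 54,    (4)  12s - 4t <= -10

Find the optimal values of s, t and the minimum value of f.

Corner points and f = -3s - 2t:
  (-253/35, 1/5) → f = 149/7
  (-115/32, -265/32) → f = 875/32
  (-133/22, -172/11) → f = 1087/22
The feasible region is unbounded (it extends along (-5, -4), (-8, 7)), but f strictly increases along every unbounded feasible direction, so there is no improving ray and the minimum is attained at a vertex.

s = -253/35, t = 1/5, minimum f = 149/7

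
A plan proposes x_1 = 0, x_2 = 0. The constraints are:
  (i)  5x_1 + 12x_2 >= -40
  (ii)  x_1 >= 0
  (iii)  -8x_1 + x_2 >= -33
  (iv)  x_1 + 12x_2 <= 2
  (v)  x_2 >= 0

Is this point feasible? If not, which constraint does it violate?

feasible

(i): 0 ≥ -40 ✓
(ii): 0 ≥ 0 ✓
(iii): 0 ≥ -33 ✓
(iv): 0 ≤ 2 ✓
(v): 0 ≥ 0 ✓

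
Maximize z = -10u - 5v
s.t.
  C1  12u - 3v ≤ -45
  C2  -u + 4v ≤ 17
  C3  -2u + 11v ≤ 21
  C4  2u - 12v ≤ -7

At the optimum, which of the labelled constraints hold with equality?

C2 and C4

Corner points and z = -10u - 5v:
  (-24/7, 9/7) → z = 195/7
  (-173/46, -1/23) → z = 870/23
  (-103/3, -13/3) → z = 365
  (-44, -27/4) → z = 1895/4

The maximum is at (-44, -27/4). Substituting into each constraint, equality holds for C2 and C4; the remaining constraints have slack.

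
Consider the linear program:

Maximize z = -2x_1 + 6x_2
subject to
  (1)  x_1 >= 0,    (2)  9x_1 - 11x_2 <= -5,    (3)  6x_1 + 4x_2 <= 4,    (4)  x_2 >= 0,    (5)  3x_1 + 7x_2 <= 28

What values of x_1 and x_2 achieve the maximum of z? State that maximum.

Vertices and z = -2x_1 + 6x_2:
  (0, 5/11) → z = 30/11
  (0, 1) → z = 6
  (4/17, 11/17) → z = 58/17

The optimum lies where x_1 = 0 and 6x_1 + 4x_2 = 4.
Solving simultaneously gives x_1 = 0, x_2 = 1.

x_1 = 0, x_2 = 1, maximum z = 6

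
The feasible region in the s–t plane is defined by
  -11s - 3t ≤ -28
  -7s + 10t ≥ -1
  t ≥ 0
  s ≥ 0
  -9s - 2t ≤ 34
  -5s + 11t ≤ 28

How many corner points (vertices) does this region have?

Of the 15 pairwise boundary intersections, those satisfying every inequality are:
  (283/131, 185/131)
  (28/17, 56/17)
  (97/9, 67/9)

3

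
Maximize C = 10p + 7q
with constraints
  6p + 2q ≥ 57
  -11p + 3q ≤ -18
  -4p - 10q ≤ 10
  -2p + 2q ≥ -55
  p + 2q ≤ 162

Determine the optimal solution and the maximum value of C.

p = 217/3, q = 269/6, maximum C = 6223/6

Feasible corners and C = 10p + 7q:
  (207/40, 519/40) → C = 5703/40
  (295/26, -72/13) → C = 971/13
  (522/25, 1764/25) → C = 17568/25
  (265/14, -60/7) → C = 905/7
  (217/3, 269/6) → C = 6223/6

The binding constraints are -2p + 2q = -55 and p + 2q = 162.
Solving simultaneously gives p = 217/3, q = 269/6.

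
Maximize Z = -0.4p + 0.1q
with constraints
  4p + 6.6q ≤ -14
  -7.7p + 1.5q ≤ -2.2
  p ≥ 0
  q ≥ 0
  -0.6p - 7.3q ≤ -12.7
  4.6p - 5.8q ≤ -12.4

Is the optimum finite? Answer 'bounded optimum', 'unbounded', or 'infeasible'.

infeasible

The boundaries -7.7p + 1.5q = -2.2 and 4.6p - 5.8q = -12.4 meet at (49/59, 165/59), but that point violates 4p + 6.6q ≤ -14. Every candidate vertex is excluded by some other constraint, so the feasible region is empty.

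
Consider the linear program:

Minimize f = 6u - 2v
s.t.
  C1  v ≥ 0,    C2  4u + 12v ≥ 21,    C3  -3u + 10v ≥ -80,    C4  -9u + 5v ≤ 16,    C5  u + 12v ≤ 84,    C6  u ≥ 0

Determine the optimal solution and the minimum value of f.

Feasible corners and f = 6u - 2v:
  (21/4, 0) → f = 63/2
  (80/3, 0) → f = 160
  (0, 7/4) → f = -7/2
  (900/23, 86/23) → f = 5228/23
  (228/113, 772/113) → f = -176/113
  (0, 16/5) → f = -32/5

The binding constraints are -9u + 5v = 16 and u = 0.
Solving simultaneously gives u = 0, v = 16/5.

u = 0, v = 16/5, minimum f = -32/5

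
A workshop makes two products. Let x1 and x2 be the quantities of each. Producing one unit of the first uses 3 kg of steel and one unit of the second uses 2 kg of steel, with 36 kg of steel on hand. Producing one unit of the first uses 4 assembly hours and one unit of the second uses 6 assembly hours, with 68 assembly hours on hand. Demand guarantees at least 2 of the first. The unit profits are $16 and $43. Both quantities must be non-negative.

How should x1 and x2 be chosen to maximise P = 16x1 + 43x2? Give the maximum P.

Feasible corners and P = 16x1 + 43x2:
  (12, 0) → P = 192
  (2, 0) → P = 32
  (8, 6) → P = 386
  (2, 10) → P = 462

At the optimal vertex, 4x1 + 6x2 = 68 and x1 = 2.
Solving simultaneously gives x1 = 2, x2 = 10.

x1 = 2, x2 = 10, maximum P = 462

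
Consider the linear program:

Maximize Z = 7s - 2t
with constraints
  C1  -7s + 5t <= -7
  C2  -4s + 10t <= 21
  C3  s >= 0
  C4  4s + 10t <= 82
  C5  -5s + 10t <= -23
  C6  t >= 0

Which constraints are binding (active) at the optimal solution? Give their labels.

Extreme points and Z = 7s - 2t:
  (35/3, 53/15) → Z = 373/5
  (41/2, 0) → Z = 287/2
  (23/5, 0) → Z = 161/5

The maximum is at (41/2, 0). Substituting into each constraint, equality holds for C4 and C6; the remaining constraints have slack.

C4 and C6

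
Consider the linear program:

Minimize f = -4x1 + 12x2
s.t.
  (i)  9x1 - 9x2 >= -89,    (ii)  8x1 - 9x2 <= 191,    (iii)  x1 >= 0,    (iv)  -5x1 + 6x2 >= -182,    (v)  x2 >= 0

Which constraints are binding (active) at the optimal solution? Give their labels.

Vertices and f = -4x1 + 12x2:
  (0, 89/9) → f = 356/3
  (191/8, 0) → f = -191/2
  (0, 0) → f = 0
The feasible region is unbounded (it extends along (1, 1), (9, 8)), but f strictly increases along every unbounded feasible direction, so there is no improving ray and the minimum is attained at a vertex.

The minimum is at (191/8, 0). Substituting into each constraint, equality holds for (ii) and (v); the remaining constraints have slack.

(ii) and (v)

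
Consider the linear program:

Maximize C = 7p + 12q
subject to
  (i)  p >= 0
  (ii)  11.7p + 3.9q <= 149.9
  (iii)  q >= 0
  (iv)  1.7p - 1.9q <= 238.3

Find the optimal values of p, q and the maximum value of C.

Extreme points and C = 7p + 12q:
  (0, 1499/39) → C = 5996/13
  (0, 0) → C = 0
  (1499/117, 0) → C = 10493/117

The binding constraints are p = 0 and 11.7p + 3.9q = 149.9.
Solving simultaneously gives p = 0, q = 1499/39.

p = 0, q = 1499/39, maximum C = 5996/13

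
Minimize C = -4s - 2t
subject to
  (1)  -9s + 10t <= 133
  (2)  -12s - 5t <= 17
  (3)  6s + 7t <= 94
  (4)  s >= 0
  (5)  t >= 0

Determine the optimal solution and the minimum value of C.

s = 47/3, t = 0, minimum C = -188/3

Feasible corners and C = -4s - 2t:
  (3/41, 548/41) → C = -1108/41
  (0, 133/10) → C = -133/5
  (47/3, 0) → C = -188/3
  (0, 0) → C = 0

The binding constraints are 6s + 7t = 94 and t = 0.
Solving simultaneously gives s = 47/3, t = 0.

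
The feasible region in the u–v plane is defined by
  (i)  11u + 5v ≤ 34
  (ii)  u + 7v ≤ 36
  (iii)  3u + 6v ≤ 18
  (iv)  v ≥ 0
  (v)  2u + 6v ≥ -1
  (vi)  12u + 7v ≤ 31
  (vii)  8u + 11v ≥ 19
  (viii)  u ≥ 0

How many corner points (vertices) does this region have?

5

The feasible vertices (each the meet of two boundaries and inside every other half-plane) are:
  (20/17, 41/17)
  (0, 3)
  (31/12, 0)
  (19/8, 0)
  (0, 19/11)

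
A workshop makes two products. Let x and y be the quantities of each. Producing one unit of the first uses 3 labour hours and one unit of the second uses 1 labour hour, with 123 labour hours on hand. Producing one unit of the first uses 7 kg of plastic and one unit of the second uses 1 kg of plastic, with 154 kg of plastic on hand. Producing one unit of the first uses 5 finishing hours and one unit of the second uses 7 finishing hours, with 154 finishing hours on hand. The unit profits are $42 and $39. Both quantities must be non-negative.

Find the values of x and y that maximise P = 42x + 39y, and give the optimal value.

x = 21, y = 7, maximum P = 1155

Vertices and P = 42x + 39y:
  (0, 0) → P = 0
  (0, 22) → P = 858
  (22, 0) → P = 924
  (21, 7) → P = 1155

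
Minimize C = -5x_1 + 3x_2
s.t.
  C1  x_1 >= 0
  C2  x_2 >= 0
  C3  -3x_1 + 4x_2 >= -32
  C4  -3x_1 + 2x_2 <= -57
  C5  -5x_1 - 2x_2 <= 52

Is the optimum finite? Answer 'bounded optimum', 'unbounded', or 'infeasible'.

unbounded

From the feasible point (82/3, 25/2), moving in the direction (4, 3) keeps every constraint satisfied while C decreases without bound.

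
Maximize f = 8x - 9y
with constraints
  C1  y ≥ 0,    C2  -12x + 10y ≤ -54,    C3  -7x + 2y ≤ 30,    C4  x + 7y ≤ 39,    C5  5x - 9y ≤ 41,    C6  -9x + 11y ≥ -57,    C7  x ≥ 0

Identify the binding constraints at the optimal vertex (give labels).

C4 and C6

Extreme points and f = 8x - 9y:
  (9/2, 0) → f = 36
  (19/3, 0) → f = 152/3
  (384/47, 207/47) → f = 1209/47
  (414/37, 147/37) → f = 1989/37

The maximum is at (414/37, 147/37). Substituting into each constraint, equality holds for C4 and C6; the remaining constraints have slack.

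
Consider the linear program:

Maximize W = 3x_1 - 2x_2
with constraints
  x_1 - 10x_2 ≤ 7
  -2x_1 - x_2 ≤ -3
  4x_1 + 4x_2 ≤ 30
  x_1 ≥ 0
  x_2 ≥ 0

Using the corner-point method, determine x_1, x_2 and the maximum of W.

Corner points and W = 3x_1 - 2x_2:
  (82/11, 1/22) → W = 245/11
  (7, 0) → W = 21
  (0, 3) → W = -6
  (3/2, 0) → W = 9/2
  (0, 15/2) → W = -15

The optimum lies where x_1 - 10x_2 = 7 and 4x_1 + 4x_2 = 30.
Solving simultaneously gives x_1 = 82/11, x_2 = 1/22.

x_1 = 82/11, x_2 = 1/22, maximum W = 245/11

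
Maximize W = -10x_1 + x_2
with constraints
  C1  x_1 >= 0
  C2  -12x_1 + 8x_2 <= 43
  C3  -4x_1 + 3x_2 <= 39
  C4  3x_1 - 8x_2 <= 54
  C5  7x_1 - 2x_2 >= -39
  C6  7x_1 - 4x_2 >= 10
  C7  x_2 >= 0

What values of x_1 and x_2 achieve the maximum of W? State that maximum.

x_1 = 10/7, x_2 = 0, maximum W = -100/7

Extreme points and W = -10x_1 + x_2:
  (183/4, 74) → W = -767/2
  (63/2, 421/8) → W = -2099/8
  (18, 0) → W = -180
  (10/7, 0) → W = -100/7
The feasible region is unbounded (it extends along (3, 4), (8, 3)), but W strictly decreases along every unbounded feasible direction, so there is no improving ray and the maximum is attained at a vertex.

At the optimal vertex, 7x_1 - 4x_2 = 10 and x_2 = 0.
Solving simultaneously gives x_1 = 10/7, x_2 = 0.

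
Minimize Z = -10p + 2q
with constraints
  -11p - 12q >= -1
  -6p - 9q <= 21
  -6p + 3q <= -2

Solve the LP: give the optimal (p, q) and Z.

p = 29/3, q = -79/9, minimum Z = -1028/9

Feasible corners and Z = -10p + 2q:
  (29/3, -79/9) → Z = -1028/9
  (9/35, -16/105) → Z = -302/105
  (-5/8, -23/12) → Z = 29/12

At the optimal vertex, -11p - 12q = -1 and -6p - 9q = 21.
Solving simultaneously gives p = 29/3, q = -79/9.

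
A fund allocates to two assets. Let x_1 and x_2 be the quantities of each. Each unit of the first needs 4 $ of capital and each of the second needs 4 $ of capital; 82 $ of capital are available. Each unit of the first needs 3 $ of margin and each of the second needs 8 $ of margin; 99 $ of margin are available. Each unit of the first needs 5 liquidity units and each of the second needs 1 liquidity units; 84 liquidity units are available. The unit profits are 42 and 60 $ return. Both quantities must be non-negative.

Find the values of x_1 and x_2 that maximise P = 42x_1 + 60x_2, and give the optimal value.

Corner points and P = 42x_1 + 60x_2:
  (0, 0) → P = 0
  (0, 99/8) → P = 1485/2
  (84/5, 0) → P = 3528/5
  (13, 15/2) → P = 996
  (127/8, 37/8) → P = 3777/4

The optimum lies where 4x_1 + 4x_2 = 82 and 3x_1 + 8x_2 = 99.
Solving simultaneously gives x_1 = 13, x_2 = 15/2.

x_1 = 13, x_2 = 15/2, maximum P = 996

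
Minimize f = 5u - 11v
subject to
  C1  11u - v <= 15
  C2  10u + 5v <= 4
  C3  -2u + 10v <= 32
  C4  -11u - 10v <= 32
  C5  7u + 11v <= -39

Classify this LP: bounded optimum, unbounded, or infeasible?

bounded optimum

Corner points and f = 5u - 11v:
  (118/121, -47/11) → f = 6277/121
  (63/64, -267/64) → f = 813/16
  (38/51, -205/51) → f = 815/17
The feasible region has finitely many vertices and no improving ray; the minimum is 815/17 at (38/51, -205/51).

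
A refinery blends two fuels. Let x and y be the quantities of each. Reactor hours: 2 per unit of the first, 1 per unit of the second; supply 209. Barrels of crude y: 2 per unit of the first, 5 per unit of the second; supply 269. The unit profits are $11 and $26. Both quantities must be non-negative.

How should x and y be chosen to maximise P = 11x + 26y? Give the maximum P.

Vertices and P = 11x + 26y:
  (0, 0) → P = 0
  (0, 269/5) → P = 6994/5
  (209/2, 0) → P = 2299/2
  (97, 15) → P = 1457

The optimum lies where 2x + y = 209 and 2x + 5y = 269.
Solving simultaneously gives x = 97, y = 15.

x = 97, y = 15, maximum P = 1457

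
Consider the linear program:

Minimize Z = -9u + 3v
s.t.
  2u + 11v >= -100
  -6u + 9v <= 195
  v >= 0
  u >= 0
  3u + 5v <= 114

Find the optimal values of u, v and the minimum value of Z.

u = 38, v = 0, minimum Z = -342

Vertices and Z = -9u + 3v:
  (0, 65/3) → Z = 65
  (17/19, 423/19) → Z = 1116/19
  (0, 0) → Z = 0
  (38, 0) → Z = -342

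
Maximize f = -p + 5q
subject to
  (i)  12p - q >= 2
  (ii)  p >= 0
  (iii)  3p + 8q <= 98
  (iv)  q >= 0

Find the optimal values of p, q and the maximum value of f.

At the optimal vertex, 12p - q = 2 and 3p + 8q = 98.
Solving simultaneously gives p = 38/33, q = 130/11.

p = 38/33, q = 130/11, maximum f = 1912/33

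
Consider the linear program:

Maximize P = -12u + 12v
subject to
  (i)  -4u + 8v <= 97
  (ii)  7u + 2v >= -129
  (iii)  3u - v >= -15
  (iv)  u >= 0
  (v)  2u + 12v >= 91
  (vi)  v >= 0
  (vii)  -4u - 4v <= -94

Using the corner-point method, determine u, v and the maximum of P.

u = 91/12, v = 191/12, maximum P = 100

Extreme points and P = -12u + 12v:
  (91/12, 191/12) → P = 100
  (91/2, 0) → P = -546
  (191/10, 22/5) → P = -882/5
The feasible region is unbounded (it extends along (2, 1), (1, 0)), but P strictly decreases along every unbounded feasible direction, so there is no improving ray and the maximum is attained at a vertex.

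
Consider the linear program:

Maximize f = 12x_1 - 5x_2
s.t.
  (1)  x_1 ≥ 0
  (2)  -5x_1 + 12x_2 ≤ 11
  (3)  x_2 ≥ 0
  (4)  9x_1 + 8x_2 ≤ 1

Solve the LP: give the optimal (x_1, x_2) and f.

Extreme points and f = 12x_1 - 5x_2:
  (0, 0) → f = 0
  (0, 1/8) → f = -5/8
  (1/9, 0) → f = 4/3

At the optimal vertex, x_2 = 0 and 9x_1 + 8x_2 = 1.
Solving simultaneously gives x_1 = 1/9, x_2 = 0.

x_1 = 1/9, x_2 = 0, maximum f = 4/3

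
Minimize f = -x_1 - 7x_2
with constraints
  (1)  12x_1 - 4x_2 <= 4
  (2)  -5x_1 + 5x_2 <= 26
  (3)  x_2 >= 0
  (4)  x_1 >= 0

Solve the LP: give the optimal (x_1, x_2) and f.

x_1 = 31/10, x_2 = 83/10, minimum f = -306/5

Extreme points and f = -x_1 - 7x_2:
  (31/10, 83/10) → f = -306/5
  (1/3, 0) → f = -1/3
  (0, 26/5) → f = -182/5
  (0, 0) → f = 0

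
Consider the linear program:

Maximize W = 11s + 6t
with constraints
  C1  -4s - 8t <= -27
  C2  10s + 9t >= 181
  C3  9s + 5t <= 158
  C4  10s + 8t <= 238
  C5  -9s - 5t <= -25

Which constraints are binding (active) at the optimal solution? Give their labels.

Feasible corners and W = 11s + 6t:
  (517/31, 49/31) → W = 5981/31
  (-680/31, 1379/31) → W = 794/31
  (37/11, 281/11) → W = 2093/11
  (-45, 86) → W = 21

The maximum is at (517/31, 49/31). Substituting into each constraint, equality holds for C2 and C3; the remaining constraints have slack.

C2 and C3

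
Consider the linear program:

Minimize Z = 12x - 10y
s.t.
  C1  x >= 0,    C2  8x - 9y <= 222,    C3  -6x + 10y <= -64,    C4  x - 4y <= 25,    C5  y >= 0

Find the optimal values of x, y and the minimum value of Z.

x = 32/3, y = 0, minimum Z = 128

Vertices and Z = 12x - 10y:
  (822/13, 410/13) → Z = 5764/13
  (663/23, 22/23) → Z = 7736/23
  (32/3, 0) → Z = 128
  (25, 0) → Z = 300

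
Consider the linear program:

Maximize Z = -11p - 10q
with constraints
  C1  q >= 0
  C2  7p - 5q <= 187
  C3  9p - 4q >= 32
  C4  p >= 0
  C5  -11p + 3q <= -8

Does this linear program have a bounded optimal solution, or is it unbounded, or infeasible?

Extreme points and Z = -11p - 10q:
  (187/7, 0) → Z = -2057/7
  (32/9, 0) → Z = -352/9
The feasible region has finitely many vertices and no improving ray; the maximum is -352/9 at (32/9, 0).

bounded optimum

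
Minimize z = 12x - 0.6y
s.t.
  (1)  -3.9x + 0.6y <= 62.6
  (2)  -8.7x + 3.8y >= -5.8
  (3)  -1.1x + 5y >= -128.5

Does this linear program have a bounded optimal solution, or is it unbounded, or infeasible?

bounded optimum

Extreme points and z = 12x - 0.6y:
  (-19505/942, -57001/1884) → z = -723199/3140
  (-22965/1966, -111157/3932) → z = -2422329/19660
The feasible region has finitely many vertices and no improving ray; the minimum is -723199/3140 at (-19505/942, -57001/1884).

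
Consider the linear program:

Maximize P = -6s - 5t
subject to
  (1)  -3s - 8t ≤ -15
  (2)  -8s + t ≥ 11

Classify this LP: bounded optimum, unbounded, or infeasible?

unbounded

From the feasible point (-73/67, 153/67), moving in the direction (-8, 3) keeps every constraint satisfied while P increases without bound.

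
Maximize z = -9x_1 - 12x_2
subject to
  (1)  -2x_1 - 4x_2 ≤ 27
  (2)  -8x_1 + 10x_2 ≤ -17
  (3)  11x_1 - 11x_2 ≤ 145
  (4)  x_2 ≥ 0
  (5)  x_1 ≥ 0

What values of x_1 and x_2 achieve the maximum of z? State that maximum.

x_1 = 17/8, x_2 = 0, maximum z = -153/8

Extreme points and z = -9x_1 - 12x_2:
  (1263/22, 973/22) → z = -23043/22
  (17/8, 0) → z = -153/8
  (145/11, 0) → z = -1305/11

At the optimal vertex, -8x_1 + 10x_2 = -17 and x_2 = 0.
Solving simultaneously gives x_1 = 17/8, x_2 = 0.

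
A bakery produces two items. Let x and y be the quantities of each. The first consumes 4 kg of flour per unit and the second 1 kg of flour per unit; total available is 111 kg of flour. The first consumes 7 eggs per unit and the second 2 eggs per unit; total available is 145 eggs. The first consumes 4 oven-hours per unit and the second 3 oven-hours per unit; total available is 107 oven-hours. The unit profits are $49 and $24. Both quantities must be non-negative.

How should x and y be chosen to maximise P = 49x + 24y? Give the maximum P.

x = 17, y = 13, maximum P = 1145

Corner points and P = 49x + 24y:
  (0, 0) → P = 0
  (0, 107/3) → P = 856
  (145/7, 0) → P = 1015
  (17, 13) → P = 1145

At the optimal vertex, 7x + 2y = 145 and 4x + 3y = 107.
Solving simultaneously gives x = 17, y = 13.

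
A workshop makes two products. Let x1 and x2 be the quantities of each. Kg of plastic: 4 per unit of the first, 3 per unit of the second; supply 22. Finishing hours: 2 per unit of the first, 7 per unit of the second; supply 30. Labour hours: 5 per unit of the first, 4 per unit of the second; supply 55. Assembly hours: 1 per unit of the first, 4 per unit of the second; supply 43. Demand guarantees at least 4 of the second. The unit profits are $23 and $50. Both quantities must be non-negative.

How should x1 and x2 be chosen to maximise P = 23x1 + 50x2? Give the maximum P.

x1 = 1, x2 = 4, maximum P = 223

Corner points and P = 23x1 + 50x2:
  (0, 30/7) → P = 1500/7
  (0, 4) → P = 200
  (1, 4) → P = 223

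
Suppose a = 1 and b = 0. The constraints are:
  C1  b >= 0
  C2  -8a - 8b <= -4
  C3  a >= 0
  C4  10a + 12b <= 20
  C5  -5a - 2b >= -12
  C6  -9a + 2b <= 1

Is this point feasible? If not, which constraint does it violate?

C1: 0 ≥ 0 ✓
C2: -8 ≤ -4 ✓
C3: 1 ≥ 0 ✓
C4: 10 ≤ 20 ✓
C5: -5 ≥ -12 ✓
C6: -9 ≤ 1 ✓

feasible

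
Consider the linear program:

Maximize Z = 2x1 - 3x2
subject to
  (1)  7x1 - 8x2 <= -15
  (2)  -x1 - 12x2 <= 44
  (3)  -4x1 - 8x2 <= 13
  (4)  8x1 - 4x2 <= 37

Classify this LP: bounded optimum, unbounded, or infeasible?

bounded optimum

Corner points and Z = 2x1 - 3x2:
  (-28/11, -31/88) → Z = -355/88
  (89/9, 379/36) → Z = -425/36
The feasible region has finitely many vertices and no improving ray; the maximum is -355/88 at (-28/11, -31/88).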